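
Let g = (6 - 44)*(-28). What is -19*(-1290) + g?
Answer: 25574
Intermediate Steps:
g = 1064 (g = -38*(-28) = 1064)
-19*(-1290) + g = -19*(-1290) + 1064 = 24510 + 1064 = 25574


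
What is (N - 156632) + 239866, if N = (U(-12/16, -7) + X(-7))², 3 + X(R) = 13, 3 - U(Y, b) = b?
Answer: 83634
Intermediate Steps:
U(Y, b) = 3 - b
X(R) = 10 (X(R) = -3 + 13 = 10)
N = 400 (N = ((3 - 1*(-7)) + 10)² = ((3 + 7) + 10)² = (10 + 10)² = 20² = 400)
(N - 156632) + 239866 = (400 - 156632) + 239866 = -156232 + 239866 = 83634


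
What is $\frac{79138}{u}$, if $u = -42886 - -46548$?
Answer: $\frac{39569}{1831} \approx 21.611$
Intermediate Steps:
$u = 3662$ ($u = -42886 + 46548 = 3662$)
$\frac{79138}{u} = \frac{79138}{3662} = 79138 \cdot \frac{1}{3662} = \frac{39569}{1831}$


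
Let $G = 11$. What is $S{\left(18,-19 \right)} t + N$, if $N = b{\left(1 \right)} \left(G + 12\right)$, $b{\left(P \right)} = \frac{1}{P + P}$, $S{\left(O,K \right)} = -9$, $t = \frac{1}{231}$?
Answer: $\frac{1765}{154} \approx 11.461$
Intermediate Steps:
$t = \frac{1}{231} \approx 0.004329$
$b{\left(P \right)} = \frac{1}{2 P}$
$N = \frac{23}{2}$ ($N = \frac{1}{2 \cdot 1} \left(11 + 12\right) = \frac{1}{2} \cdot 1 \cdot 23 = \frac{1}{2} \cdot 23 = \frac{23}{2} \approx 11.5$)
$S{\left(18,-19 \right)} t + N = \left(-9\right) \frac{1}{231} + \frac{23}{2} = - \frac{3}{77} + \frac{23}{2} = \frac{1765}{154}$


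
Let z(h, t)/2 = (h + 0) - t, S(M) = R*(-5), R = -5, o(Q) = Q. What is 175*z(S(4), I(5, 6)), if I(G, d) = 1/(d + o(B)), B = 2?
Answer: 34825/4 ≈ 8706.3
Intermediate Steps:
I(G, d) = 1/(2 + d) (I(G, d) = 1/(d + 2) = 1/(2 + d))
S(M) = 25 (S(M) = -5*(-5) = 25)
z(h, t) = -2*t + 2*h (z(h, t) = 2*((h + 0) - t) = 2*(h - t) = -2*t + 2*h)
175*z(S(4), I(5, 6)) = 175*(-2/(2 + 6) + 2*25) = 175*(-2/8 + 50) = 175*(-2*⅛ + 50) = 175*(-¼ + 50) = 175*(199/4) = 34825/4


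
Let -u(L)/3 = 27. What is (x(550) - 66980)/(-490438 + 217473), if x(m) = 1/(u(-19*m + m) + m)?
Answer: 31413619/128020585 ≈ 0.24538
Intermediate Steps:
u(L) = -81 (u(L) = -3*27 = -81)
x(m) = 1/(-81 + m)
(x(550) - 66980)/(-490438 + 217473) = (1/(-81 + 550) - 66980)/(-490438 + 217473) = (1/469 - 66980)/(-272965) = (1/469 - 66980)*(-1/272965) = -31413619/469*(-1/272965) = 31413619/128020585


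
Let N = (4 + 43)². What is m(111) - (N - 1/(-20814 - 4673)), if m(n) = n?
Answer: -53471727/25487 ≈ -2098.0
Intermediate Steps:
N = 2209 (N = 47² = 2209)
m(111) - (N - 1/(-20814 - 4673)) = 111 - (2209 - 1/(-20814 - 4673)) = 111 - (2209 - 1/(-25487)) = 111 - (2209 - 1*(-1/25487)) = 111 - (2209 + 1/25487) = 111 - 1*56300784/25487 = 111 - 56300784/25487 = -53471727/25487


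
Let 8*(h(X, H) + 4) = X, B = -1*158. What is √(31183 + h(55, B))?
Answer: √498974/4 ≈ 176.60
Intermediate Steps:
B = -158
h(X, H) = -4 + X/8
√(31183 + h(55, B)) = √(31183 + (-4 + (⅛)*55)) = √(31183 + (-4 + 55/8)) = √(31183 + 23/8) = √(249487/8) = √498974/4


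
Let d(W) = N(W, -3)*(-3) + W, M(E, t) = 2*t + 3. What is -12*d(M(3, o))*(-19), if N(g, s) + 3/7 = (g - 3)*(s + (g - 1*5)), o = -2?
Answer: -171912/7 ≈ -24559.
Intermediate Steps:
N(g, s) = -3/7 + (-3 + g)*(-5 + g + s) (N(g, s) = -3/7 + (g - 3)*(s + (g - 1*5)) = -3/7 + (-3 + g)*(s + (g - 5)) = -3/7 + (-3 + g)*(s + (-5 + g)) = -3/7 + (-3 + g)*(-5 + g + s))
M(E, t) = 3 + 2*t
d(W) = -495/7 - 3*W**2 + 34*W (d(W) = (102/7 + W**2 - 8*W - 3*(-3) + W*(-3))*(-3) + W = (102/7 + W**2 - 8*W + 9 - 3*W)*(-3) + W = (165/7 + W**2 - 11*W)*(-3) + W = (-495/7 - 3*W**2 + 33*W) + W = -495/7 - 3*W**2 + 34*W)
-12*d(M(3, o))*(-19) = -12*(-495/7 - 3*(3 + 2*(-2))**2 + 34*(3 + 2*(-2)))*(-19) = -12*(-495/7 - 3*(3 - 4)**2 + 34*(3 - 4))*(-19) = -12*(-495/7 - 3*(-1)**2 + 34*(-1))*(-19) = -12*(-495/7 - 3*1 - 34)*(-19) = -12*(-495/7 - 3 - 34)*(-19) = -12*(-754/7)*(-19) = (9048/7)*(-19) = -171912/7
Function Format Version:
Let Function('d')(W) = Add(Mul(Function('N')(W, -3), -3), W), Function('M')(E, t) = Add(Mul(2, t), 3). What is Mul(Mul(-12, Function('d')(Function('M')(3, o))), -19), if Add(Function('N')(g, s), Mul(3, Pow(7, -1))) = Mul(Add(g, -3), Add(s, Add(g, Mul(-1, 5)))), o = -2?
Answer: Rational(-171912, 7) ≈ -24559.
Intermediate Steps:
Function('N')(g, s) = Add(Rational(-3, 7), Mul(Add(-3, g), Add(-5, g, s))) (Function('N')(g, s) = Add(Rational(-3, 7), Mul(Add(g, -3), Add(s, Add(g, Mul(-1, 5))))) = Add(Rational(-3, 7), Mul(Add(-3, g), Add(s, Add(g, -5)))) = Add(Rational(-3, 7), Mul(Add(-3, g), Add(s, Add(-5, g)))) = Add(Rational(-3, 7), Mul(Add(-3, g), Add(-5, g, s))))
Function('M')(E, t) = Add(3, Mul(2, t))
Function('d')(W) = Add(Rational(-495, 7), Mul(-3, Pow(W, 2)), Mul(34, W)) (Function('d')(W) = Add(Mul(Add(Rational(102, 7), Pow(W, 2), Mul(-8, W), Mul(-3, -3), Mul(W, -3)), -3), W) = Add(Mul(Add(Rational(102, 7), Pow(W, 2), Mul(-8, W), 9, Mul(-3, W)), -3), W) = Add(Mul(Add(Rational(165, 7), Pow(W, 2), Mul(-11, W)), -3), W) = Add(Add(Rational(-495, 7), Mul(-3, Pow(W, 2)), Mul(33, W)), W) = Add(Rational(-495, 7), Mul(-3, Pow(W, 2)), Mul(34, W)))
Mul(Mul(-12, Function('d')(Function('M')(3, o))), -19) = Mul(Mul(-12, Add(Rational(-495, 7), Mul(-3, Pow(Add(3, Mul(2, -2)), 2)), Mul(34, Add(3, Mul(2, -2))))), -19) = Mul(Mul(-12, Add(Rational(-495, 7), Mul(-3, Pow(Add(3, -4), 2)), Mul(34, Add(3, -4)))), -19) = Mul(Mul(-12, Add(Rational(-495, 7), Mul(-3, Pow(-1, 2)), Mul(34, -1))), -19) = Mul(Mul(-12, Add(Rational(-495, 7), Mul(-3, 1), -34)), -19) = Mul(Mul(-12, Add(Rational(-495, 7), -3, -34)), -19) = Mul(Mul(-12, Rational(-754, 7)), -19) = Mul(Rational(9048, 7), -19) = Rational(-171912, 7)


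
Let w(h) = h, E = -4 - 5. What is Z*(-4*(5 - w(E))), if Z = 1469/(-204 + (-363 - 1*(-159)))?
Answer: 10283/51 ≈ 201.63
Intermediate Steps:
E = -9
Z = -1469/408 (Z = 1469/(-204 + (-363 + 159)) = 1469/(-204 - 204) = 1469/(-408) = 1469*(-1/408) = -1469/408 ≈ -3.6005)
Z*(-4*(5 - w(E))) = -(-1469)*(5 - 1*(-9))/102 = -(-1469)*(5 + 9)/102 = -(-1469)*14/102 = -1469/408*(-56) = 10283/51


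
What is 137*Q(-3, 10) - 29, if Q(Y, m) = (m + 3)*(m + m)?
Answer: 35591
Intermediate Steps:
Q(Y, m) = 2*m*(3 + m) (Q(Y, m) = (3 + m)*(2*m) = 2*m*(3 + m))
137*Q(-3, 10) - 29 = 137*(2*10*(3 + 10)) - 29 = 137*(2*10*13) - 29 = 137*260 - 29 = 35620 - 29 = 35591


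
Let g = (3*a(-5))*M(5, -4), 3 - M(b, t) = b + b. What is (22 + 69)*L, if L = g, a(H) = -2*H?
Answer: -19110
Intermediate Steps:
M(b, t) = 3 - 2*b (M(b, t) = 3 - (b + b) = 3 - 2*b)
g = -210 (g = (3*(-2*(-5)))*(3 - 2*5) = (3*10)*(3 - 10) = 30*(-7) = -210)
L = -210
(22 + 69)*L = (22 + 69)*(-210) = 91*(-210) = -19110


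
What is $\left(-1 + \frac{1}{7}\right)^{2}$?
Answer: $\frac{36}{49} \approx 0.73469$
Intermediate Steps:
$\left(-1 + \frac{1}{7}\right)^{2} = \left(- \frac{6}{7}\right)^{2} = \frac{36}{49}$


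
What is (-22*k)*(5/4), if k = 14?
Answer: -385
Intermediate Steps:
(-22*k)*(5/4) = (-22*14)*(5/4) = -1540/4 = -308*5/4 = -385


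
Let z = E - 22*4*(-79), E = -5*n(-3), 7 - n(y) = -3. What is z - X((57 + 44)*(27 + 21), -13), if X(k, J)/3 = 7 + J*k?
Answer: 195953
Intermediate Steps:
n(y) = 10 (n(y) = 7 - 1*(-3) = 7 + 3 = 10)
X(k, J) = 21 + 3*J*k (X(k, J) = 3*(7 + J*k) = 21 + 3*J*k)
E = -50 (E = -5*10 = -50)
z = 6902 (z = -50 - 22*4*(-79) = -50 - 88*(-79) = -50 + 6952 = 6902)
z - X((57 + 44)*(27 + 21), -13) = 6902 - (21 + 3*(-13)*((57 + 44)*(27 + 21))) = 6902 - (21 + 3*(-13)*(101*48)) = 6902 - (21 + 3*(-13)*4848) = 6902 - (21 - 189072) = 6902 - 1*(-189051) = 6902 + 189051 = 195953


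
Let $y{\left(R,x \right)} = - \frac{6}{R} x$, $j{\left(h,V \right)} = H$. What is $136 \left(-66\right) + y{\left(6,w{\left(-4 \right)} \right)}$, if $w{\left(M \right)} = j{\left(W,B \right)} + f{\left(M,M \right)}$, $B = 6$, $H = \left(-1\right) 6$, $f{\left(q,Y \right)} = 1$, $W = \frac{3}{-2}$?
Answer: $-8971$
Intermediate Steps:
$W = - \frac{3}{2}$ ($W = 3 \left(- \frac{1}{2}\right) = - \frac{3}{2} \approx -1.5$)
$H = -6$
$j{\left(h,V \right)} = -6$
$w{\left(M \right)} = -5$ ($w{\left(M \right)} = -6 + 1 = -5$)
$y{\left(R,x \right)} = - \frac{6 x}{R}$
$136 \left(-66\right) + y{\left(6,w{\left(-4 \right)} \right)} = 136 \left(-66\right) - - \frac{30}{6} = -8976 - \left(-30\right) \frac{1}{6} = -8976 + 5 = -8971$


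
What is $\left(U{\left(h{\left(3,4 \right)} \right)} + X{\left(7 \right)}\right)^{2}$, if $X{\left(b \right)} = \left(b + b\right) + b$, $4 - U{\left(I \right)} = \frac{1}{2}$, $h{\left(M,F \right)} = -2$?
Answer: $\frac{2401}{4} \approx 600.25$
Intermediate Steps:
$U{\left(I \right)} = \frac{7}{2}$ ($U{\left(I \right)} = 4 - \frac{1}{2} = \frac{7}{2}$)
$X{\left(b \right)} = 3 b$ ($X{\left(b \right)} = 2 b + b = 3 b$)
$\left(U{\left(h{\left(3,4 \right)} \right)} + X{\left(7 \right)}\right)^{2} = \left(\frac{7}{2} + 3 \cdot 7\right)^{2} = \left(\frac{7}{2} + 21\right)^{2} = \left(\frac{49}{2}\right)^{2} = \frac{2401}{4}$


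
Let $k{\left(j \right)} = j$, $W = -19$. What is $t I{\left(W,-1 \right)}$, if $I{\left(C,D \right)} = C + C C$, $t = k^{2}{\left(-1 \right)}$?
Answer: $342$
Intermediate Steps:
$t = 1$ ($t = \left(-1\right)^{2} = 1$)
$I{\left(C,D \right)} = C + C^{2}$
$t I{\left(W,-1 \right)} = 1 \left(- 19 \left(1 - 19\right)\right) = 1 \left(\left(-19\right) \left(-18\right)\right) = 1 \cdot 342 = 342$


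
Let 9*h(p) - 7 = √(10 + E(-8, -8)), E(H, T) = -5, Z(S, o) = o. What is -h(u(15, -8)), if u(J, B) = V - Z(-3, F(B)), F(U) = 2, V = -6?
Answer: -7/9 - √5/9 ≈ -1.0262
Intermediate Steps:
u(J, B) = -8 (u(J, B) = -6 - 1*2 = -6 - 2 = -8)
h(p) = 7/9 + √5/9 (h(p) = 7/9 + √(10 - 5)/9 = 7/9 + √5/9)
-h(u(15, -8)) = -(7/9 + √5/9) = -7/9 - √5/9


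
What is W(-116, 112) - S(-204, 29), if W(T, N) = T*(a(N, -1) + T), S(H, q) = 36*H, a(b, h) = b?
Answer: 7808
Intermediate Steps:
W(T, N) = T*(N + T)
W(-116, 112) - S(-204, 29) = -116*(112 - 116) - 36*(-204) = -116*(-4) - 1*(-7344) = 464 + 7344 = 7808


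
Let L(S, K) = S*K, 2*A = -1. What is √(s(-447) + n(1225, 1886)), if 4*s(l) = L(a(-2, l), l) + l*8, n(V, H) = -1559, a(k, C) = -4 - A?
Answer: I*√32990/4 ≈ 45.408*I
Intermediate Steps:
A = -½ (A = (½)*(-1) = -½ ≈ -0.50000)
a(k, C) = -7/2 (a(k, C) = -4 - 1*(-½) = -4 + ½ = -7/2)
L(S, K) = K*S
s(l) = 9*l/8 (s(l) = (l*(-7/2) + l*8)/4 = (-7*l/2 + 8*l)/4 = (9*l/2)/4 = 9*l/8)
√(s(-447) + n(1225, 1886)) = √((9/8)*(-447) - 1559) = √(-4023/8 - 1559) = √(-16495/8) = I*√32990/4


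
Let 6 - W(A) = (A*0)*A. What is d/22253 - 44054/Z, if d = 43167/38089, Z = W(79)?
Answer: -18669964296458/2542783551 ≈ -7342.3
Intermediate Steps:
W(A) = 6 (W(A) = 6 - A*0*A = 6 - 0*A = 6 - 1*0 = 6 + 0 = 6)
Z = 6
d = 43167/38089 (d = 43167*(1/38089) = 43167/38089 ≈ 1.1333)
d/22253 - 44054/Z = (43167/38089)/22253 - 44054/6 = (43167/38089)*(1/22253) - 44054*1/6 = 43167/847594517 - 22027/3 = -18669964296458/2542783551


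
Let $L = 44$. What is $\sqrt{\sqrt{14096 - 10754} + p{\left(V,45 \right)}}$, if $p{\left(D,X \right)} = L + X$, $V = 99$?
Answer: $\sqrt{89 + \sqrt{3342}} \approx 12.117$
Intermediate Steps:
$p{\left(D,X \right)} = 44 + X$
$\sqrt{\sqrt{14096 - 10754} + p{\left(V,45 \right)}} = \sqrt{\sqrt{14096 - 10754} + \left(44 + 45\right)} = \sqrt{\sqrt{3342} + 89} = \sqrt{89 + \sqrt{3342}}$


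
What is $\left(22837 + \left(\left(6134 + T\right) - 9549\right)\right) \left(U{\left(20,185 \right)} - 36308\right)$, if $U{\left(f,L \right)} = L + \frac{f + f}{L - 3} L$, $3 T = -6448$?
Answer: $- \frac{13088003098}{21} \approx -6.2324 \cdot 10^{8}$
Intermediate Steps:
$T = - \frac{6448}{3}$ ($T = \frac{1}{3} \left(-6448\right) = - \frac{6448}{3} \approx -2149.3$)
$U{\left(f,L \right)} = L + \frac{2 L f}{-3 + L}$ ($U{\left(f,L \right)} = L + \frac{2 f}{-3 + L} L = L + \frac{2 L f}{-3 + L}$)
$\left(22837 + \left(\left(6134 + T\right) - 9549\right)\right) \left(U{\left(20,185 \right)} - 36308\right) = \left(22837 + \left(\left(6134 - \frac{6448}{3}\right) - 9549\right)\right) \left(\frac{185 \left(-3 + 185 + 2 \cdot 20\right)}{-3 + 185} - 36308\right) = \left(22837 + \left(\frac{11954}{3} - 9549\right)\right) \left(\frac{185 \left(-3 + 185 + 40\right)}{182} - 36308\right) = \left(22837 - \frac{16693}{3}\right) \left(185 \cdot \frac{1}{182} \cdot 222 - 36308\right) = \frac{51818 \left(\frac{20535}{91} - 36308\right)}{3} = \frac{51818}{3} \left(- \frac{3283493}{91}\right) = - \frac{13088003098}{21}$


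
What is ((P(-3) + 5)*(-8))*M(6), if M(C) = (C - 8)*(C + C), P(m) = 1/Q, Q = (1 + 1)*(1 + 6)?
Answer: 6816/7 ≈ 973.71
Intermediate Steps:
Q = 14 (Q = 2*7 = 14)
P(m) = 1/14
M(C) = 2*C*(-8 + C) (M(C) = (-8 + C)*(2*C) = 2*C*(-8 + C))
((P(-3) + 5)*(-8))*M(6) = ((1/14 + 5)*(-8))*(2*6*(-8 + 6)) = ((71/14)*(-8))*(2*6*(-2)) = -284/7*(-24) = 6816/7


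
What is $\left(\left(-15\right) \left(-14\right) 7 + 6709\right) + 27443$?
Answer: $35622$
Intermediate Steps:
$\left(\left(-15\right) \left(-14\right) 7 + 6709\right) + 27443 = \left(210 \cdot 7 + 6709\right) + 27443 = \left(1470 + 6709\right) + 27443 = 8179 + 27443 = 35622$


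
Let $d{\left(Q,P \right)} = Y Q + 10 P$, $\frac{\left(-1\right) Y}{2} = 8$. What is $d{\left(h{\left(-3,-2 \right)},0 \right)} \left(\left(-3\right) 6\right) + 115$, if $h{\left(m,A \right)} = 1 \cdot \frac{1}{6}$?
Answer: $163$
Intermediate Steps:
$Y = -16$ ($Y = \left(-2\right) 8 = -16$)
$h{\left(m,A \right)} = \frac{1}{6}$ ($h{\left(m,A \right)} = 1 \cdot \frac{1}{6} = \frac{1}{6}$)
$d{\left(Q,P \right)} = - 16 Q + 10 P$
$d{\left(h{\left(-3,-2 \right)},0 \right)} \left(\left(-3\right) 6\right) + 115 = \left(\left(-16\right) \frac{1}{6} + 10 \cdot 0\right) \left(\left(-3\right) 6\right) + 115 = \left(- \frac{8}{3} + 0\right) \left(-18\right) + 115 = \left(- \frac{8}{3}\right) \left(-18\right) + 115 = 48 + 115 = 163$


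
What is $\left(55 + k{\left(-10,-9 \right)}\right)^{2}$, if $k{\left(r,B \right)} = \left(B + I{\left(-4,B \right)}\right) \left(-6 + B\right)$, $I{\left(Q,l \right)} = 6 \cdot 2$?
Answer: $100$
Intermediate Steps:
$I{\left(Q,l \right)} = 12$
$k{\left(r,B \right)} = \left(-6 + B\right) \left(12 + B\right)$ ($k{\left(r,B \right)} = \left(B + 12\right) \left(-6 + B\right) = \left(12 + B\right) \left(-6 + B\right) = \left(-6 + B\right) \left(12 + B\right)$)
$\left(55 + k{\left(-10,-9 \right)}\right)^{2} = \left(55 + \left(-72 + \left(-9\right)^{2} + 6 \left(-9\right)\right)\right)^{2} = \left(55 - 45\right)^{2} = 10^{2} = 100$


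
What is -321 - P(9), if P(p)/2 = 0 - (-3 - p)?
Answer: -345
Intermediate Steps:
P(p) = 6 + 2*p (P(p) = 2*(0 - (-3 - p)) = 2*(0 + (3 + p)) = 2*(3 + p) = 6 + 2*p)
-321 - P(9) = -321 - (6 + 2*9) = -321 - (6 + 18) = -321 - 1*24 = -321 - 24 = -345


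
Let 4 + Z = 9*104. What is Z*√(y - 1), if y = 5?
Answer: 1864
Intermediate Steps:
Z = 932 (Z = -4 + 9*104 = -4 + 936 = 932)
Z*√(y - 1) = 932*√(5 - 1) = 932*√4 = 932*2 = 1864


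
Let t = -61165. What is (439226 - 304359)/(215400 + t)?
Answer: 134867/154235 ≈ 0.87442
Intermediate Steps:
(439226 - 304359)/(215400 + t) = (439226 - 304359)/(215400 - 61165) = 134867/154235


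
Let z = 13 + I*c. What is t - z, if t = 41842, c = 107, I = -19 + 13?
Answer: 42471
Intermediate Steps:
I = -6
z = -629 (z = 13 - 6*107 = 13 - 642 = -629)
t - z = 41842 - 1*(-629) = 41842 + 629 = 42471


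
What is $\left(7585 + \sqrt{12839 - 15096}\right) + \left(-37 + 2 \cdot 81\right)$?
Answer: $7710 + i \sqrt{2257} \approx 7710.0 + 47.508 i$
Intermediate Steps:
$\left(7585 + \sqrt{12839 - 15096}\right) + \left(-37 + 2 \cdot 81\right) = \left(7585 + \sqrt{-2257}\right) + \left(-37 + 162\right) = \left(7585 + i \sqrt{2257}\right) + 125 = 7710 + i \sqrt{2257}$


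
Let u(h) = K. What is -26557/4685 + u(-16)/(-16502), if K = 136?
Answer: -219440387/38655935 ≈ -5.6768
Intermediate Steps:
u(h) = 136
-26557/4685 + u(-16)/(-16502) = -26557/4685 + 136/(-16502) = -26557*1/4685 + 136*(-1/16502) = -26557/4685 - 68/8251 = -219440387/38655935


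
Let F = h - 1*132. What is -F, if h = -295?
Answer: 427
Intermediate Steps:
F = -427 (F = -295 - 1*132 = -295 - 132 = -427)
-F = -1*(-427) = 427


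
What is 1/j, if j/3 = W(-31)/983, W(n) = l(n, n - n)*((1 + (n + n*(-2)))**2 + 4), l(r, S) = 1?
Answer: 983/3084 ≈ 0.31874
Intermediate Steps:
W(n) = 4 + (1 - n)**2 (W(n) = 1*((1 + (n + n*(-2)))**2 + 4) = 1*((1 + (n - 2*n))**2 + 4) = 1*((1 - n)**2 + 4) = 1*(4 + (1 - n)**2) = 4 + (1 - n)**2)
j = 3084/983 (j = 3*((4 + (-1 - 31)**2)/983) = 3*((4 + (-32)**2)*(1/983)) = 3*((4 + 1024)*(1/983)) = 3*(1028*(1/983)) = 3*(1028/983) = 3084/983 ≈ 3.1373)
1/j = 1/(3084/983) = 983/3084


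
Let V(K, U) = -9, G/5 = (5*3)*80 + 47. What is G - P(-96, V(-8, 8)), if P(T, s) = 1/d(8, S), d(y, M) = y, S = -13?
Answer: 49879/8 ≈ 6234.9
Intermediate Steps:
G = 6235 (G = 5*((5*3)*80 + 47) = 5*(15*80 + 47) = 5*(1200 + 47) = 5*1247 = 6235)
P(T, s) = ⅛ (P(T, s) = 1/8 = ⅛)
G - P(-96, V(-8, 8)) = 6235 - 1*⅛ = 6235 - ⅛ = 49879/8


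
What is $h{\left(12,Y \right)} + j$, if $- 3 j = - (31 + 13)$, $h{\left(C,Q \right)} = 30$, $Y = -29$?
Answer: $\frac{134}{3} \approx 44.667$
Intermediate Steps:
$j = \frac{44}{3}$ ($j = - \frac{\left(-1\right) \left(31 + 13\right)}{3} = - \frac{\left(-1\right) 44}{3} = \left(- \frac{1}{3}\right) \left(-44\right) = \frac{44}{3} \approx 14.667$)
$h{\left(12,Y \right)} + j = 30 + \frac{44}{3} = \frac{134}{3}$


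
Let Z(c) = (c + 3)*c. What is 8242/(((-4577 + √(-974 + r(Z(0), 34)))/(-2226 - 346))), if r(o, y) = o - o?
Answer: 7463475896/1611531 + 1630648*I*√974/1611531 ≈ 4631.3 + 31.579*I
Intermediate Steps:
Z(c) = c*(3 + c) (Z(c) = (3 + c)*c = c*(3 + c))
r(o, y) = 0
8242/(((-4577 + √(-974 + r(Z(0), 34)))/(-2226 - 346))) = 8242/(((-4577 + √(-974 + 0))/(-2226 - 346))) = 8242/(((-4577 + √(-974))/(-2572))) = 8242/(((-4577 + I*√974)*(-1/2572))) = 8242/(4577/2572 - I*√974/2572)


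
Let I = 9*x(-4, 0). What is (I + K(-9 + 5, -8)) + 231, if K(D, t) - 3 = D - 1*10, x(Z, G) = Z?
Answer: 184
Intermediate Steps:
K(D, t) = -7 + D (K(D, t) = 3 + (D - 1*10) = 3 + (D - 10) = 3 + (-10 + D) = -7 + D)
I = -36 (I = 9*(-4) = -36)
(I + K(-9 + 5, -8)) + 231 = (-36 + (-7 + (-9 + 5))) + 231 = (-36 + (-7 - 4)) + 231 = (-36 - 11) + 231 = -47 + 231 = 184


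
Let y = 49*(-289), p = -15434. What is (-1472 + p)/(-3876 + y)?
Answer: 16906/18037 ≈ 0.93730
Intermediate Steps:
y = -14161
(-1472 + p)/(-3876 + y) = (-1472 - 15434)/(-3876 - 14161) = -16906/(-18037) = -16906*(-1/18037) = 16906/18037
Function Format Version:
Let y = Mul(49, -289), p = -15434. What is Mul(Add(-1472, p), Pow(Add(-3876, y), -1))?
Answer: Rational(16906, 18037) ≈ 0.93730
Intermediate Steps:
y = -14161
Mul(Add(-1472, p), Pow(Add(-3876, y), -1)) = Mul(Add(-1472, -15434), Pow(Add(-3876, -14161), -1)) = Mul(-16906, Pow(-18037, -1)) = Mul(-16906, Rational(-1, 18037)) = Rational(16906, 18037)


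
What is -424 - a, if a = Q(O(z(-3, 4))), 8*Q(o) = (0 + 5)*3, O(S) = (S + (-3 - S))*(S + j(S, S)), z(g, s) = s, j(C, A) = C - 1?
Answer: -3407/8 ≈ -425.88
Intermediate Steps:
j(C, A) = -1 + C
O(S) = 3 - 6*S (O(S) = (S + (-3 - S))*(S + (-1 + S)) = -3*(-1 + 2*S) = 3 - 6*S)
Q(o) = 15/8 (Q(o) = ((0 + 5)*3)/8 = (5*3)/8 = (⅛)*15 = 15/8)
a = 15/8 ≈ 1.8750
-424 - a = -424 - 1*15/8 = -424 - 15/8 = -3407/8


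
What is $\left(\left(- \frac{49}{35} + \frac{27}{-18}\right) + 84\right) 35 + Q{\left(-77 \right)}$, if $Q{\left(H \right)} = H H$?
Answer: $\frac{17535}{2} \approx 8767.5$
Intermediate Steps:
$Q{\left(H \right)} = H^{2}$
$\left(\left(- \frac{49}{35} + \frac{27}{-18}\right) + 84\right) 35 + Q{\left(-77 \right)} = \left(\left(- \frac{49}{35} + \frac{27}{-18}\right) + 84\right) 35 + \left(-77\right)^{2} = \left(\left(\left(-49\right) \frac{1}{35} + 27 \left(- \frac{1}{18}\right)\right) + 84\right) 35 + 5929 = \left(\left(- \frac{7}{5} - \frac{3}{2}\right) + 84\right) 35 + 5929 = \left(- \frac{29}{10} + 84\right) 35 + 5929 = \frac{811}{10} \cdot 35 + 5929 = \frac{5677}{2} + 5929 = \frac{17535}{2}$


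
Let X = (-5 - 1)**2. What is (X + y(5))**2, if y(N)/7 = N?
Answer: 5041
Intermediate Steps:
X = 36 (X = (-6)**2 = 36)
y(N) = 7*N
(X + y(5))**2 = (36 + 7*5)**2 = (36 + 35)**2 = 71**2 = 5041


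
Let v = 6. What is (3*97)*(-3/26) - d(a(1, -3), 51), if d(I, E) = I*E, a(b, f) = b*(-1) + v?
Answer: -7503/26 ≈ -288.58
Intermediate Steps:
a(b, f) = 6 - b (a(b, f) = b*(-1) + 6 = -b + 6 = 6 - b)
d(I, E) = E*I
(3*97)*(-3/26) - d(a(1, -3), 51) = (3*97)*(-3/26) - 51*(6 - 1*1) = 291*(-3*1/26) - 51*(6 - 1) = 291*(-3/26) - 51*5 = -873/26 - 1*255 = -873/26 - 255 = -7503/26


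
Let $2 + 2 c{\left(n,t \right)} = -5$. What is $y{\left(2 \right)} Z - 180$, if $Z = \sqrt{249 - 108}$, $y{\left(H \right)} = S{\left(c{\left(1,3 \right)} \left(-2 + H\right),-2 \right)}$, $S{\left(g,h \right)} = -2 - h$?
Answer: $-180$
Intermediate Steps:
$c{\left(n,t \right)} = - \frac{7}{2}$ ($c{\left(n,t \right)} = -1 + \frac{1}{2} \left(-5\right) = -1 - \frac{5}{2} = - \frac{7}{2}$)
$y{\left(H \right)} = 0$ ($y{\left(H \right)} = -2 - -2 = -2 + 2 = 0$)
$Z = \sqrt{141} \approx 11.874$
$y{\left(2 \right)} Z - 180 = 0 \sqrt{141} - 180 = 0 - 180 = -180$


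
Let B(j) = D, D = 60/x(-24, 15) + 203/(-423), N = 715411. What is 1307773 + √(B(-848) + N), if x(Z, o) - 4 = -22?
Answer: 1307773 + 2*√3555752570/141 ≈ 1.3086e+6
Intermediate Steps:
x(Z, o) = -18 (x(Z, o) = 4 - 22 = -18)
D = -1613/423 (D = 60/(-18) + 203/(-423) = 60*(-1/18) + 203*(-1/423) = -10/3 - 203/423 = -1613/423 ≈ -3.8132)
B(j) = -1613/423
1307773 + √(B(-848) + N) = 1307773 + √(-1613/423 + 715411) = 1307773 + √(302617240/423) = 1307773 + 2*√3555752570/141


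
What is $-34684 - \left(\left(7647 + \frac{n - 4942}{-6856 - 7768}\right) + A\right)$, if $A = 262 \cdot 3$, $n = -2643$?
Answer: $- \frac{630550593}{14624} \approx -43118.0$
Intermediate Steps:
$A = 786$
$-34684 - \left(\left(7647 + \frac{n - 4942}{-6856 - 7768}\right) + A\right) = -34684 - \left(\left(7647 + \frac{-2643 - 4942}{-6856 - 7768}\right) + 786\right) = -34684 - \left(\left(7647 - \frac{7585}{-14624}\right) + 786\right) = -34684 - \left(\left(7647 - - \frac{7585}{14624}\right) + 786\right) = -34684 - \left(\left(7647 + \frac{7585}{14624}\right) + 786\right) = -34684 - \left(\frac{111837313}{14624} + 786\right) = -34684 - \frac{123331777}{14624} = - \frac{630550593}{14624}$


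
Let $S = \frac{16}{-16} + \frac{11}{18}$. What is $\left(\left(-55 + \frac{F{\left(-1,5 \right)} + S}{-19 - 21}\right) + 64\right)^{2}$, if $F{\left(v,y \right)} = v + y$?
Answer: $\frac{1646089}{20736} \approx 79.383$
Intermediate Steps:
$S = - \frac{7}{18}$ ($S = 16 \left(- \frac{1}{16}\right) + 11 \cdot \frac{1}{18} = -1 + \frac{11}{18} = - \frac{7}{18} \approx -0.38889$)
$\left(\left(-55 + \frac{F{\left(-1,5 \right)} + S}{-19 - 21}\right) + 64\right)^{2} = \left(\left(-55 + \frac{\left(-1 + 5\right) - \frac{7}{18}}{-19 - 21}\right) + 64\right)^{2} = \left(\left(-55 + \frac{4 - \frac{7}{18}}{-19 - 21}\right) + 64\right)^{2} = \left(\left(-55 + \frac{65}{18 \left(-40\right)}\right) + 64\right)^{2} = \left(\left(-55 + \frac{65}{18} \left(- \frac{1}{40}\right)\right) + 64\right)^{2} = \left(\left(-55 - \frac{13}{144}\right) + 64\right)^{2} = \left(- \frac{7933}{144} + 64\right)^{2} = \left(\frac{1283}{144}\right)^{2} = \frac{1646089}{20736}$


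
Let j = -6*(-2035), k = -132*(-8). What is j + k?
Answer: 13266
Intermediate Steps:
k = 1056
j = 12210
j + k = 12210 + 1056 = 13266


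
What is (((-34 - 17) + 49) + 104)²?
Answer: 10404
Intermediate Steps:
(((-34 - 17) + 49) + 104)² = ((-51 + 49) + 104)² = (-2 + 104)² = 102² = 10404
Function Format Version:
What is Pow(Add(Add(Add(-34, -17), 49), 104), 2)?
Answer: 10404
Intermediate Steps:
Pow(Add(Add(Add(-34, -17), 49), 104), 2) = Pow(Add(Add(-51, 49), 104), 2) = Pow(Add(-2, 104), 2) = Pow(102, 2) = 10404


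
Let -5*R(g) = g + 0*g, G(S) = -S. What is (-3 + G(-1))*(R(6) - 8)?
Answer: 92/5 ≈ 18.400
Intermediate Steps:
R(g) = -g/5 (R(g) = -(g + 0*g)/5 = -(g + 0)/5 = -g/5)
(-3 + G(-1))*(R(6) - 8) = (-3 - 1*(-1))*(-⅕*6 - 8) = (-3 + 1)*(-6/5 - 8) = -2*(-46/5) = 92/5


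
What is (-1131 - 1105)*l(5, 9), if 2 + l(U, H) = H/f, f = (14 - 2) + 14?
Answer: 3698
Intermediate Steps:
f = 26 (f = 12 + 14 = 26)
l(U, H) = -2 + H/26
(-1131 - 1105)*l(5, 9) = (-1131 - 1105)*(-2 + (1/26)*9) = -2236*(-2 + 9/26) = -2236*(-43/26) = 3698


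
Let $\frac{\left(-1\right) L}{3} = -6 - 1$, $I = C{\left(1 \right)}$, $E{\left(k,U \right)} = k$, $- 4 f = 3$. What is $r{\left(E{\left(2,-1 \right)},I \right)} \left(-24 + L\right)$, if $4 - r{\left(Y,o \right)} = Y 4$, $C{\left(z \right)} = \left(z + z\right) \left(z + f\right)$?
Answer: $12$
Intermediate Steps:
$f = - \frac{3}{4}$ ($f = \left(- \frac{1}{4}\right) 3 = - \frac{3}{4} \approx -0.75$)
$C{\left(z \right)} = 2 z \left(- \frac{3}{4} + z\right)$ ($C{\left(z \right)} = \left(z + z\right) \left(z - \frac{3}{4}\right) = 2 z \left(- \frac{3}{4} + z\right)$)
$I = \frac{1}{2}$ ($I = \frac{1}{2} \cdot 1 \left(-3 + 4 \cdot 1\right) = \frac{1}{2} \cdot 1 \left(-3 + 4\right) = \frac{1}{2} \cdot 1 \cdot 1 = \frac{1}{2} \approx 0.5$)
$L = 21$ ($L = - 3 \left(-6 - 1\right) = \left(-3\right) \left(-7\right) = 21$)
$r{\left(Y,o \right)} = 4 - 4 Y$ ($r{\left(Y,o \right)} = 4 - Y 4 = 4 - 4 Y$)
$r{\left(E{\left(2,-1 \right)},I \right)} \left(-24 + L\right) = \left(4 - 8\right) \left(-24 + 21\right) = \left(4 - 8\right) \left(-3\right) = \left(-4\right) \left(-3\right) = 12$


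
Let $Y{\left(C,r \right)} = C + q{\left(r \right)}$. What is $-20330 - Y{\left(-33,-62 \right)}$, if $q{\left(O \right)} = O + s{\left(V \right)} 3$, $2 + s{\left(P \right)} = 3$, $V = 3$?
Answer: $-20238$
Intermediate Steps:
$s{\left(P \right)} = 1$ ($s{\left(P \right)} = -2 + 3 = 1$)
$q{\left(O \right)} = 3 + O$ ($q{\left(O \right)} = O + 1 \cdot 3 = O + 3 = 3 + O$)
$Y{\left(C,r \right)} = 3 + C + r$ ($Y{\left(C,r \right)} = C + \left(3 + r\right) = 3 + C + r$)
$-20330 - Y{\left(-33,-62 \right)} = -20330 - \left(3 - 33 - 62\right) = -20330 - -92 = -20330 + 92 = -20238$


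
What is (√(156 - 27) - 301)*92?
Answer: -27692 + 92*√129 ≈ -26647.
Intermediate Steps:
(√(156 - 27) - 301)*92 = (√129 - 301)*92 = (-301 + √129)*92 = -27692 + 92*√129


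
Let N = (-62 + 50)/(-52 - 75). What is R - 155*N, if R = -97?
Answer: -14179/127 ≈ -111.65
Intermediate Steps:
N = 12/127 (N = -12/(-127) = -12*(-1/127) = 12/127 ≈ 0.094488)
R - 155*N = -97 - 155*12/127 = -97 - 1860/127 = -14179/127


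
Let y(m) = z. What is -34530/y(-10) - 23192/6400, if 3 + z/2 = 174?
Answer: -4769243/45600 ≈ -104.59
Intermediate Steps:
z = 342 (z = -6 + 2*174 = -6 + 348 = 342)
y(m) = 342
-34530/y(-10) - 23192/6400 = -34530/342 - 23192/6400 = -34530*1/342 - 23192*1/6400 = -5755/57 - 2899/800 = -4769243/45600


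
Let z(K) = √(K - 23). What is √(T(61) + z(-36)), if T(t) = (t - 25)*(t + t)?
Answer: √(4392 + I*√59) ≈ 66.272 + 0.058*I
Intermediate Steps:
T(t) = 2*t*(-25 + t) (T(t) = (-25 + t)*(2*t) = 2*t*(-25 + t))
z(K) = √(-23 + K)
√(T(61) + z(-36)) = √(2*61*(-25 + 61) + √(-23 - 36)) = √(2*61*36 + √(-59)) = √(4392 + I*√59)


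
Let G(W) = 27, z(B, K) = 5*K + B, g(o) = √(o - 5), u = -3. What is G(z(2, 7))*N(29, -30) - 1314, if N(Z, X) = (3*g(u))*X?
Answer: -1314 - 4860*I*√2 ≈ -1314.0 - 6873.1*I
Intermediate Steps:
g(o) = √(-5 + o)
z(B, K) = B + 5*K
N(Z, X) = 6*I*X*√2 (N(Z, X) = (3*√(-5 - 3))*X = (3*√(-8))*X = (3*(2*I*√2))*X = (6*I*√2)*X = 6*I*X*√2)
G(z(2, 7))*N(29, -30) - 1314 = 27*(6*I*(-30)*√2) - 1314 = 27*(-180*I*√2) - 1314 = -4860*I*√2 - 1314 = -1314 - 4860*I*√2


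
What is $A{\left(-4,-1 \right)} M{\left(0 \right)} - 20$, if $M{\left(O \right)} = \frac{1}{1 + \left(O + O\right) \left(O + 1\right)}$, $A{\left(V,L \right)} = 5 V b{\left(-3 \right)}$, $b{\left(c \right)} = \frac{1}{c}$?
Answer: $- \frac{40}{3} \approx -13.333$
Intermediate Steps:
$A{\left(V,L \right)} = - \frac{5 V}{3}$ ($A{\left(V,L \right)} = \frac{5 V}{-3} = 5 V \left(- \frac{1}{3}\right) = - \frac{5 V}{3}$)
$M{\left(O \right)} = \frac{1}{1 + 2 O \left(1 + O\right)}$
$A{\left(-4,-1 \right)} M{\left(0 \right)} - 20 = \frac{\left(- \frac{5}{3}\right) \left(-4\right)}{1 + 2 \cdot 0 + 2 \cdot 0^{2}} - 20 = \frac{20}{3 \left(1 + 0 + 2 \cdot 0\right)} - 20 = \frac{20}{3 \left(1 + 0 + 0\right)} - 20 = \frac{20}{3 \cdot 1} - 20 = \frac{20}{3} \cdot 1 - 20 = \frac{20}{3} - 20 = - \frac{40}{3}$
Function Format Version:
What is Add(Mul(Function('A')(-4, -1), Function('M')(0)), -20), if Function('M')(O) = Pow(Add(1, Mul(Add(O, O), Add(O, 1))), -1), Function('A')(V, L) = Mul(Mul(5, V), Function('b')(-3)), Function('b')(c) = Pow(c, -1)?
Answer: Rational(-40, 3) ≈ -13.333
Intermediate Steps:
Function('A')(V, L) = Mul(Rational(-5, 3), V) (Function('A')(V, L) = Mul(Mul(5, V), Pow(-3, -1)) = Mul(Mul(5, V), Rational(-1, 3)) = Mul(Rational(-5, 3), V))
Function('M')(O) = Pow(Add(1, Mul(2, O, Add(1, O))), -1) (Function('M')(O) = Pow(Add(1, Mul(Mul(2, O), Add(1, O))), -1) = Pow(Add(1, Mul(2, O, Add(1, O))), -1))
Add(Mul(Function('A')(-4, -1), Function('M')(0)), -20) = Add(Mul(Mul(Rational(-5, 3), -4), Pow(Add(1, Mul(2, 0), Mul(2, Pow(0, 2))), -1)), -20) = Add(Mul(Rational(20, 3), Pow(Add(1, 0, Mul(2, 0)), -1)), -20) = Add(Mul(Rational(20, 3), Pow(Add(1, 0, 0), -1)), -20) = Add(Mul(Rational(20, 3), Pow(1, -1)), -20) = Add(Mul(Rational(20, 3), 1), -20) = Add(Rational(20, 3), -20) = Rational(-40, 3)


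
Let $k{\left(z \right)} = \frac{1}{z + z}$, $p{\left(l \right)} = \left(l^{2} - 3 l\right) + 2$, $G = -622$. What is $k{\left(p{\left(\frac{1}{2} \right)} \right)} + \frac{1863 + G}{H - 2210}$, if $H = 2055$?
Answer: $- \frac{3413}{465} \approx -7.3398$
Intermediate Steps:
$p{\left(l \right)} = 2 + l^{2} - 3 l$
$k{\left(z \right)} = \frac{1}{2 z}$
$k{\left(p{\left(\frac{1}{2} \right)} \right)} + \frac{1863 + G}{H - 2210} = \frac{1}{2 \left(2 + \left(\frac{1}{2}\right)^{2} - \frac{3}{2}\right)} + \frac{1863 - 622}{2055 - 2210} = \frac{1}{2 \left(2 + \left(\frac{1}{2}\right)^{2} - \frac{3}{2}\right)} + \frac{1241}{-155} = \frac{1}{2 \left(2 + \frac{1}{4} - \frac{3}{2}\right)} + 1241 \left(- \frac{1}{155}\right) = \frac{1}{2 \cdot \frac{3}{4}} - \frac{1241}{155} = \frac{1}{2} \cdot \frac{4}{3} - \frac{1241}{155} = \frac{2}{3} - \frac{1241}{155} = - \frac{3413}{465}$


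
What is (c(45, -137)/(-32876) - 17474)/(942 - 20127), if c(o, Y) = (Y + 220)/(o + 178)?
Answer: 8540531669/9376794092 ≈ 0.91082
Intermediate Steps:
c(o, Y) = (220 + Y)/(178 + o)
(c(45, -137)/(-32876) - 17474)/(942 - 20127) = (((220 - 137)/(178 + 45))/(-32876) - 17474)/(942 - 20127) = ((83/223)*(-1/32876) - 17474)/(-19185) = (((1/223)*83)*(-1/32876) - 17474)*(-1/19185) = ((83/223)*(-1/32876) - 17474)*(-1/19185) = (-83/7331348 - 17474)*(-1/19185) = -128107975035/7331348*(-1/19185) = 8540531669/9376794092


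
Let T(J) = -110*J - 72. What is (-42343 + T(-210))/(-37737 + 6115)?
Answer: 19315/31622 ≈ 0.61081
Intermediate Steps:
T(J) = -72 - 110*J
(-42343 + T(-210))/(-37737 + 6115) = (-42343 + (-72 - 110*(-210)))/(-37737 + 6115) = (-42343 + (-72 + 23100))/(-31622) = (-42343 + 23028)*(-1/31622) = -19315*(-1/31622) = 19315/31622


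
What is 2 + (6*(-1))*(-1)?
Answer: 8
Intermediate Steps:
2 + (6*(-1))*(-1) = 2 - 6*(-1) = 2 + 6 = 8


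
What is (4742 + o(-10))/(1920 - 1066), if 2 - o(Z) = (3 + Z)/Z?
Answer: 47433/8540 ≈ 5.5542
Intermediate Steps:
o(Z) = 2 - (3 + Z)/Z
(4742 + o(-10))/(1920 - 1066) = (4742 + (-3 - 10)/(-10))/(1920 - 1066) = (4742 - 1/10*(-13))/854 = (4742 + 13/10)*(1/854) = (47433/10)*(1/854) = 47433/8540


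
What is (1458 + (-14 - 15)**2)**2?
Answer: 5285401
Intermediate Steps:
(1458 + (-14 - 15)**2)**2 = (1458 + (-29)**2)**2 = (1458 + 841)**2 = 2299**2 = 5285401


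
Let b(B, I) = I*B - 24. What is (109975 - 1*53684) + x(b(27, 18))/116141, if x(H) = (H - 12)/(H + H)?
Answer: 1006804726849/17885714 ≈ 56291.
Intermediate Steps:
b(B, I) = -24 + B*I (b(B, I) = B*I - 24 = -24 + B*I)
x(H) = (-12 + H)/(2*H) (x(H) = (-12 + H)/((2*H)) = (-12 + H)*(1/(2*H)) = (-12 + H)/(2*H))
(109975 - 1*53684) + x(b(27, 18))/116141 = (109975 - 1*53684) + ((-12 + (-24 + 27*18))/(2*(-24 + 27*18)))/116141 = (109975 - 53684) + ((-12 + (-24 + 486))/(2*(-24 + 486)))*(1/116141) = 56291 + ((½)*(-12 + 462)/462)*(1/116141) = 56291 + ((½)*(1/462)*450)*(1/116141) = 56291 + (75/154)*(1/116141) = 56291 + 75/17885714 = 1006804726849/17885714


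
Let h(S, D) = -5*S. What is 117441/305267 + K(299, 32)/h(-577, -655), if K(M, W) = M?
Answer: 430092118/880695295 ≈ 0.48836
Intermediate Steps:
117441/305267 + K(299, 32)/h(-577, -655) = 117441/305267 + 299/((-5*(-577))) = 117441*(1/305267) + 299/2885 = 117441/305267 + 299*(1/2885) = 117441/305267 + 299/2885 = 430092118/880695295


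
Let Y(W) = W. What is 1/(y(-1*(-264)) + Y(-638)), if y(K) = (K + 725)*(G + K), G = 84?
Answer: 1/343534 ≈ 2.9109e-6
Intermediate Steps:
y(K) = (84 + K)*(725 + K) (y(K) = (K + 725)*(84 + K) = (725 + K)*(84 + K) = (84 + K)*(725 + K))
1/(y(-1*(-264)) + Y(-638)) = 1/((60900 + (-1*(-264))**2 + 809*(-1*(-264))) - 638) = 1/((60900 + 264**2 + 809*264) - 638) = 1/((60900 + 69696 + 213576) - 638) = 1/(344172 - 638) = 1/343534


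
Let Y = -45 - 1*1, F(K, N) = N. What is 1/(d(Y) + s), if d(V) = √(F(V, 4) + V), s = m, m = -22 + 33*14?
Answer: 220/96821 - I*√42/193642 ≈ 0.0022722 - 3.3468e-5*I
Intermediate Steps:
Y = -46 (Y = -45 - 1 = -46)
m = 440 (m = -22 + 462 = 440)
s = 440
d(V) = √(4 + V)
1/(d(Y) + s) = 1/(√(4 - 46) + 440) = 1/(√(-42) + 440) = 1/(I*√42 + 440) = 1/(440 + I*√42)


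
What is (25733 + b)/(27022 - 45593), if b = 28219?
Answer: -53952/18571 ≈ -2.9052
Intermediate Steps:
(25733 + b)/(27022 - 45593) = (25733 + 28219)/(27022 - 45593) = 53952/(-18571) = 53952*(-1/18571) = -53952/18571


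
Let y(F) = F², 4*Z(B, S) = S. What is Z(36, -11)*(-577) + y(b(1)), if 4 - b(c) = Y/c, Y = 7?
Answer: 6383/4 ≈ 1595.8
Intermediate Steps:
Z(B, S) = S/4
b(c) = 4 - 7/c
Z(36, -11)*(-577) + y(b(1)) = ((¼)*(-11))*(-577) + (4 - 7/1)² = -11/4*(-577) + (4 - 7*1)² = 6347/4 + (4 - 7)² = 6347/4 + (-3)² = 6347/4 + 9 = 6383/4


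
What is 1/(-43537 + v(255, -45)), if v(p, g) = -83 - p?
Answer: -1/43875 ≈ -2.2792e-5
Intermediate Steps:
1/(-43537 + v(255, -45)) = 1/(-43537 + (-83 - 1*255)) = 1/(-43537 + (-83 - 255)) = 1/(-43537 - 338) = 1/(-43875) = -1/43875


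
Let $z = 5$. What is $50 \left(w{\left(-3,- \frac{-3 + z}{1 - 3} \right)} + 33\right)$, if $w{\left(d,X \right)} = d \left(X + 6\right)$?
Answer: $600$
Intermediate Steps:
$w{\left(d,X \right)} = d \left(6 + X\right)$
$50 \left(w{\left(-3,- \frac{-3 + z}{1 - 3} \right)} + 33\right) = 50 \left(- 3 \left(6 - \frac{-3 + 5}{1 - 3}\right) + 33\right) = 50 \left(- 3 \left(6 - \frac{2}{-2}\right) + 33\right) = 50 \left(- 3 \left(6 - 2 \left(- \frac{1}{2}\right)\right) + 33\right) = 50 \left(- 3 \left(6 - -1\right) + 33\right) = 50 \left(- 3 \left(6 + 1\right) + 33\right) = 50 \left(\left(-3\right) 7 + 33\right) = 50 \left(-21 + 33\right) = 50 \cdot 12 = 600$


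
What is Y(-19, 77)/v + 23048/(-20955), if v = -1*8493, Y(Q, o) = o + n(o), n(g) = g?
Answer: -66324578/59323605 ≈ -1.1180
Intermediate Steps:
Y(Q, o) = 2*o (Y(Q, o) = o + o = 2*o)
v = -8493
Y(-19, 77)/v + 23048/(-20955) = (2*77)/(-8493) + 23048/(-20955) = 154*(-1/8493) + 23048*(-1/20955) = -154/8493 - 23048/20955 = -66324578/59323605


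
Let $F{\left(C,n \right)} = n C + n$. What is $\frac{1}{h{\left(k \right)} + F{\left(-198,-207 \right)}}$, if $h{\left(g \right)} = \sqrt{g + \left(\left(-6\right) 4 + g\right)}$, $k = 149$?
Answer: $\frac{40779}{1662926567} - \frac{\sqrt{274}}{1662926567} \approx 2.4512 \cdot 10^{-5}$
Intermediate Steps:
$F{\left(C,n \right)} = n + C n$ ($F{\left(C,n \right)} = C n + n = n + C n$)
$h{\left(g \right)} = \sqrt{-24 + 2 g}$ ($h{\left(g \right)} = \sqrt{g + \left(-24 + g\right)} = \sqrt{-24 + 2 g}$)
$\frac{1}{h{\left(k \right)} + F{\left(-198,-207 \right)}} = \frac{1}{\sqrt{-24 + 2 \cdot 149} - 207 \left(1 - 198\right)} = \frac{1}{\sqrt{-24 + 298} - -40779} = \frac{1}{\sqrt{274} + 40779} = \frac{1}{40779 + \sqrt{274}}$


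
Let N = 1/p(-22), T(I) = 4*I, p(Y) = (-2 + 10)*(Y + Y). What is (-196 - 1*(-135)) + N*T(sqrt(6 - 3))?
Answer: -61 - sqrt(3)/88 ≈ -61.020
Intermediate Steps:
p(Y) = 16*Y (p(Y) = 8*(2*Y) = 16*Y)
N = -1/352 (N = 1/(16*(-22)) = 1/(-352) = -1/352 ≈ -0.0028409)
(-196 - 1*(-135)) + N*T(sqrt(6 - 3)) = (-196 - 1*(-135)) - sqrt(6 - 3)/88 = (-196 + 135) - sqrt(3)/88 = -61 - sqrt(3)/88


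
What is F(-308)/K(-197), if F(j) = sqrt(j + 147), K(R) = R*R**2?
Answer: -I*sqrt(161)/7645373 ≈ -1.6596e-6*I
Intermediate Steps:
K(R) = R**3
F(j) = sqrt(147 + j)
F(-308)/K(-197) = sqrt(147 - 308)/((-197)**3) = sqrt(-161)/(-7645373) = (I*sqrt(161))*(-1/7645373) = -I*sqrt(161)/7645373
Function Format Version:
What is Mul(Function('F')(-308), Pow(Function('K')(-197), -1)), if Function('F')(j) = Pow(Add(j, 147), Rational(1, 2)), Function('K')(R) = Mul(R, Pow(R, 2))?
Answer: Mul(Rational(-1, 7645373), I, Pow(161, Rational(1, 2))) ≈ Mul(-1.6596e-6, I)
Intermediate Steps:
Function('K')(R) = Pow(R, 3)
Function('F')(j) = Pow(Add(147, j), Rational(1, 2))
Mul(Function('F')(-308), Pow(Function('K')(-197), -1)) = Mul(Pow(Add(147, -308), Rational(1, 2)), Pow(Pow(-197, 3), -1)) = Mul(Pow(-161, Rational(1, 2)), Pow(-7645373, -1)) = Mul(Mul(I, Pow(161, Rational(1, 2))), Rational(-1, 7645373)) = Mul(Rational(-1, 7645373), I, Pow(161, Rational(1, 2)))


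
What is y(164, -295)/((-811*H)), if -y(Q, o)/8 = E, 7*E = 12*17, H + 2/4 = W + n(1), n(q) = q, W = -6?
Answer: -3264/62447 ≈ -0.052268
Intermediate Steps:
H = -11/2 (H = -½ + (-6 + 1) = -½ - 5 = -11/2 ≈ -5.5000)
E = 204/7 (E = (12*17)/7 = (⅐)*204 = 204/7 ≈ 29.143)
y(Q, o) = -1632/7 (y(Q, o) = -8*204/7 = -1632/7)
y(164, -295)/((-811*H)) = -1632/(7*((-811*(-11/2)))) = -1632/(7*8921/2) = -1632/7*2/8921 = -3264/62447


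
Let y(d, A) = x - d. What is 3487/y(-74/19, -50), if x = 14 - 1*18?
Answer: -66253/2 ≈ -33127.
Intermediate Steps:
x = -4 (x = 14 - 18 = -4)
y(d, A) = -4 - d
3487/y(-74/19, -50) = 3487/(-4 - (-74)/19) = 3487/(-4 - 1*(-74/19)) = 3487/(-4 + 74/19) = 3487/(-2/19) = 3487*(-19/2) = -66253/2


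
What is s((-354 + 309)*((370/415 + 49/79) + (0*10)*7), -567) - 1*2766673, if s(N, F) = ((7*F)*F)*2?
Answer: 1734173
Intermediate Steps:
s(N, F) = 14*F**2 (s(N, F) = (7*F**2)*2 = 14*F**2)
s((-354 + 309)*((370/415 + 49/79) + (0*10)*7), -567) - 1*2766673 = 14*(-567)**2 - 1*2766673 = 14*321489 - 2766673 = 4500846 - 2766673 = 1734173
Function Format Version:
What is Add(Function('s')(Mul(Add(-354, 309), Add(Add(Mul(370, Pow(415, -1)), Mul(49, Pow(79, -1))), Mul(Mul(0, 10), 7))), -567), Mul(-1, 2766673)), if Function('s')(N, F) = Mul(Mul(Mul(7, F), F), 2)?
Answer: 1734173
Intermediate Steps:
Function('s')(N, F) = Mul(14, Pow(F, 2)) (Function('s')(N, F) = Mul(Mul(7, Pow(F, 2)), 2) = Mul(14, Pow(F, 2)))
Add(Function('s')(Mul(Add(-354, 309), Add(Add(Mul(370, Pow(415, -1)), Mul(49, Pow(79, -1))), Mul(Mul(0, 10), 7))), -567), Mul(-1, 2766673)) = Add(Mul(14, Pow(-567, 2)), Mul(-1, 2766673)) = Add(Mul(14, 321489), -2766673) = Add(4500846, -2766673) = 1734173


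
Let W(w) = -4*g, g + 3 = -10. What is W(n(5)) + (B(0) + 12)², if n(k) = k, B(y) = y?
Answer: 196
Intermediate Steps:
g = -13 (g = -3 - 10 = -13)
W(w) = 52 (W(w) = -4*(-13) = 52)
W(n(5)) + (B(0) + 12)² = 52 + (0 + 12)² = 52 + 12² = 52 + 144 = 196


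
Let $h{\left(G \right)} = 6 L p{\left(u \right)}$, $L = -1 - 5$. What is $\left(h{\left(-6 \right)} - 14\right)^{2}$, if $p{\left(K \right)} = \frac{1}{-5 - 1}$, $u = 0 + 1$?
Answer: $64$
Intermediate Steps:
$u = 1$
$p{\left(K \right)} = - \frac{1}{6}$ ($p{\left(K \right)} = \frac{1}{-6} = - \frac{1}{6}$)
$L = -6$ ($L = -1 - 5 = -6$)
$h{\left(G \right)} = 6$ ($h{\left(G \right)} = 6 \left(-6\right) \left(- \frac{1}{6}\right) = \left(-36\right) \left(- \frac{1}{6}\right) = 6$)
$\left(h{\left(-6 \right)} - 14\right)^{2} = \left(6 - 14\right)^{2} = \left(-8\right)^{2} = 64$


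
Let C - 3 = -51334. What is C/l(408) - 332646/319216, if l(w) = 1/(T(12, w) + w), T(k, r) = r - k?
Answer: -6587042117715/159608 ≈ -4.1270e+7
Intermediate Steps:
C = -51331 (C = 3 - 51334 = -51331)
l(w) = 1/(-12 + 2*w) (l(w) = 1/((w - 1*12) + w) = 1/((w - 12) + w) = 1/((-12 + w) + w) = 1/(-12 + 2*w))
C/l(408) - 332646/319216 = -51331/(1/(2*(-6 + 408))) - 332646/319216 = -51331/((½)/402) - 332646*1/319216 = -51331/((½)*(1/402)) - 166323/159608 = -51331/1/804 - 166323/159608 = -51331*804 - 166323/159608 = -41270124 - 166323/159608 = -6587042117715/159608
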